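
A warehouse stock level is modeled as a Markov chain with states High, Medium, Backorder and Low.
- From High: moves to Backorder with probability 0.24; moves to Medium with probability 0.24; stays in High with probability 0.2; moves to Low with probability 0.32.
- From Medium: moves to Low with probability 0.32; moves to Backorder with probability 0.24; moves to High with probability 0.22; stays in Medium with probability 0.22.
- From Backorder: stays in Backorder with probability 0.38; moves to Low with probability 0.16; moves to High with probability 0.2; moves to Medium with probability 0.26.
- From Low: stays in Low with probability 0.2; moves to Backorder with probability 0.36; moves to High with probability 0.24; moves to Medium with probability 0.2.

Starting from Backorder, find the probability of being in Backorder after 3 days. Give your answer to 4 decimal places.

0.3125

Propagate the distribution vector 3 days from Backorder.
After 0 days: (0.0000, 0.0000, 1.0000, 0.0000)
After 1 day: (0.2000, 0.2600, 0.3800, 0.1600)
After 2 days: (0.2116, 0.2360, 0.3124, 0.2400)
After 3 days: (0.2143, 0.2319, 0.3125, 0.2412)
P(in Backorder after 3 days) = 0.3125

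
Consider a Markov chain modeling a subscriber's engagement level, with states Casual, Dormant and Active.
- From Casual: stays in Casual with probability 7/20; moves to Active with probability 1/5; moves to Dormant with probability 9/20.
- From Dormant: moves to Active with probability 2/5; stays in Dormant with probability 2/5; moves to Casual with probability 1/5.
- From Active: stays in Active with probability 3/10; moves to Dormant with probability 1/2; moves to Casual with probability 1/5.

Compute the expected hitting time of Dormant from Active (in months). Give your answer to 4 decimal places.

Let t(s) be the expected number of months to first reach Dormant from state s, with t(Dormant) = 0. Conditioning on the first month:
t(Casual) = 1 + 0.35·t(Casual) + 0.2·t(Active)
t(Active) = 1 + 0.2·t(Casual) + 0.3·t(Active)
Solving: t(Casual) = 2.1687, t(Active) = 2.0482.
Expected months from Active to Dormant: 2.0482.

2.0482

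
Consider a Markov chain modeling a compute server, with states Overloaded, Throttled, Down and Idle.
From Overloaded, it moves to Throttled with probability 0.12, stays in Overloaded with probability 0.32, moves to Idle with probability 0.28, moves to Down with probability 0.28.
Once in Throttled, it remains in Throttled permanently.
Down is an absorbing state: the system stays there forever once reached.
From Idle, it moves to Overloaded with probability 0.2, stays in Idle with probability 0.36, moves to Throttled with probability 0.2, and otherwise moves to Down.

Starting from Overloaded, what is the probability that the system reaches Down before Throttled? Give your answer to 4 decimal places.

Let h(s) be the probability of absorption at Down starting from transient state s. Then h(Down) = 1 and h(Throttled) = 0. By first-step analysis:
h(Overloaded) = 0.32·h(Overloaded) + 0.12·0 + 0.28·1 + 0.28·h(Idle)
h(Idle) = 0.2·h(Overloaded) + 0.2·0 + 0.24·1 + 0.36·h(Idle)
Solving: h(Overloaded) = 0.6498, h(Idle) = 0.5781.
Starting from Overloaded, the probability is 0.6498.

0.6498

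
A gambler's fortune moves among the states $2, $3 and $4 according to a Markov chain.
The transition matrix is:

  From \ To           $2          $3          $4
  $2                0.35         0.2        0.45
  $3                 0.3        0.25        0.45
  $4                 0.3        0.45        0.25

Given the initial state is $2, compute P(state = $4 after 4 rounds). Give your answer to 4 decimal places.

0.3744

Propagate the distribution vector 4 rounds from $2.
After 0 rounds: (1.0000, 0.0000, 0.0000)
After 1 round: (0.3500, 0.2000, 0.4500)
After 2 rounds: (0.3175, 0.3225, 0.3600)
After 3 rounds: (0.3159, 0.3061, 0.3780)
After 4 rounds: (0.3158, 0.3098, 0.3744)
P(in $4 after 4 rounds) = 0.3744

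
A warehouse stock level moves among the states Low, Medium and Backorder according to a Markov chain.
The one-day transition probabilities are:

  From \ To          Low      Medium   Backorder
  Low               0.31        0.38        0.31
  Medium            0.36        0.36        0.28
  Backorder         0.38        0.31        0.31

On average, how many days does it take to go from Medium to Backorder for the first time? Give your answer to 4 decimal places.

3.4449

Let t(s) be the expected number of days to first reach Backorder from state s, with t(Backorder) = 0. Conditioning on the first day:
t(Low) = 1 + 0.31·t(Low) + 0.38·t(Medium)
t(Medium) = 1 + 0.36·t(Low) + 0.36·t(Medium)
Solving: t(Low) = 3.3465, t(Medium) = 3.4449.
Expected days from Medium to Backorder: 3.4449.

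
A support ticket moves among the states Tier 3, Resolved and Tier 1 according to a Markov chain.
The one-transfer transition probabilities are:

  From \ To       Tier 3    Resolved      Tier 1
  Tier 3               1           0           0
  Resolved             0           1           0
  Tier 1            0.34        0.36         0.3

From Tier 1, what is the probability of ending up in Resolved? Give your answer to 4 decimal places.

Let h(s) be the probability of absorption at Resolved starting from transient state s. Then h(Resolved) = 1 and h(Tier 3) = 0. By first-step analysis:
h(Tier 1) = 0.34·0 + 0.36·1 + 0.3·h(Tier 1)
Solving: h(Tier 1) = 0.5143.
Starting from Tier 1, the probability is 0.5143.

0.5143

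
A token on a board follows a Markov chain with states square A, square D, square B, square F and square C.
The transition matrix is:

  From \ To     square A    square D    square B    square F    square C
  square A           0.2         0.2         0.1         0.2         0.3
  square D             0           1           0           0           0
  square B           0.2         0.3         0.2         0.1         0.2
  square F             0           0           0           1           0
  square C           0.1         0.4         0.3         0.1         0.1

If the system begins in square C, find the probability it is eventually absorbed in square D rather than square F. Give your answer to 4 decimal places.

Let h(s) be the probability of absorption at square D starting from transient state s. Then h(square D) = 1 and h(square F) = 0. By first-step analysis:
h(square A) = 0.2·h(square A) + 0.2·1 + 0.1·h(square B) + 0.2·0 + 0.3·h(square C)
h(square B) = 0.2·h(square A) + 0.3·1 + 0.2·h(square B) + 0.1·0 + 0.2·h(square C)
h(square C) = 0.1·h(square A) + 0.4·1 + 0.3·h(square B) + 0.1·0 + 0.1·h(square C)
Solving: h(square A) = 0.6223, h(square B) = 0.7189, h(square C) = 0.7532.
Starting from square C, the probability is 0.7532.

0.7532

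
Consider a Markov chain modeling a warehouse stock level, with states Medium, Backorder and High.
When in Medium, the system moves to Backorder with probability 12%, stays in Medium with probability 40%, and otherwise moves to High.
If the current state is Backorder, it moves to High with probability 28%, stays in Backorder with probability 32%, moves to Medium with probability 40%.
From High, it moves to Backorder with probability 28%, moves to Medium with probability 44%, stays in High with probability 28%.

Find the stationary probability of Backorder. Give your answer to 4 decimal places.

0.2226

Let the stationary distribution be π with π = πP and π_1 + π_2 + π_3 = 1.
π_1 = 0.4·π_1 + 0.4·π_2 + 0.44·π_3
π_2 = 0.12·π_1 + 0.32·π_2 + 0.28·π_3
Solving with the normalization constraint gives π = (0.4145, 0.2226, 0.3629).
So the stationary probability of Backorder is 0.2226.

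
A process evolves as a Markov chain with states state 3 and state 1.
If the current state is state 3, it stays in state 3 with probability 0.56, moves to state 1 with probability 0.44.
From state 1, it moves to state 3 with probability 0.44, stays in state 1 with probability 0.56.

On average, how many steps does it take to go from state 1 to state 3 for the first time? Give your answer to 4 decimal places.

2.2727

Let t(s) be the expected number of steps to first reach state 3 from state s, with t(state 3) = 0. Conditioning on the first step:
t(state 1) = 1 + 0.56·t(state 1)
Solving: t(state 1) = 2.2727.
Expected steps from state 1 to state 3: 2.2727.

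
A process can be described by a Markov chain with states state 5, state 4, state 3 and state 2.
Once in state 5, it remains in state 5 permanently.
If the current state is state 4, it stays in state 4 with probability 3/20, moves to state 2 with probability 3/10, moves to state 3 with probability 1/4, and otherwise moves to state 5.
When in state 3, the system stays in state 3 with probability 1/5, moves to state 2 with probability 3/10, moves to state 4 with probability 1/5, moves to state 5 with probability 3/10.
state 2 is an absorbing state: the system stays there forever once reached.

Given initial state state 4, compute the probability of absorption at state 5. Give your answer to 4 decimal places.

Let h(s) be the probability of absorption at state 5 starting from transient state s. Then h(state 5) = 1 and h(state 2) = 0. By first-step analysis:
h(state 4) = 0.3·1 + 0.15·h(state 4) + 0.25·h(state 3) + 0.3·0
h(state 3) = 0.3·1 + 0.2·h(state 4) + 0.2·h(state 3) + 0.3·0
Solving: h(state 4) = 0.5000, h(state 3) = 0.5000.
Starting from state 4, the probability is 0.5000.

0.5000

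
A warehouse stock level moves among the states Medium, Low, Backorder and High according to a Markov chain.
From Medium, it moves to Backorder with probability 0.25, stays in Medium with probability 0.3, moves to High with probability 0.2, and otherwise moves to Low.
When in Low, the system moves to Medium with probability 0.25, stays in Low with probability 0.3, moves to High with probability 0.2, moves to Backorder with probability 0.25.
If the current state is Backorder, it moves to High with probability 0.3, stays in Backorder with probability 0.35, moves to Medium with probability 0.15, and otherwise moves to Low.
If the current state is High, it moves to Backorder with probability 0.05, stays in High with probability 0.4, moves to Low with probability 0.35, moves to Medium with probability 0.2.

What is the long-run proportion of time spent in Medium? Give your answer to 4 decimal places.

Let the stationary distribution be π with π = πP and π_1 + π_2 + π_3 + π_4 = 1.
π_1 = 0.3·π_1 + 0.25·π_2 + 0.15·π_3 + 0.2·π_4
π_2 = 0.25·π_1 + 0.3·π_2 + 0.2·π_3 + 0.35·π_4
π_3 = 0.25·π_1 + 0.25·π_2 + 0.35·π_3 + 0.05·π_4
Solving with the normalization constraint gives π = (0.2258, 0.2809, 0.2162, 0.2770).
So the stationary probability of Medium is 0.2258.

0.2258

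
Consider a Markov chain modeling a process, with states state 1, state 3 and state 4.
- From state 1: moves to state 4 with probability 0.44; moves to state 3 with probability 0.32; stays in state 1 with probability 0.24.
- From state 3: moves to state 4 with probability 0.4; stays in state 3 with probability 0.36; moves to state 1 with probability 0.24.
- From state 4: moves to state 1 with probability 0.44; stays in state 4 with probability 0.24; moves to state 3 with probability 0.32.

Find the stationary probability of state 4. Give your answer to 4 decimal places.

0.3556

Let the stationary distribution be π with π = πP and π_1 + π_2 + π_3 = 1.
π_1 = 0.24·π_1 + 0.24·π_2 + 0.44·π_3
π_2 = 0.32·π_1 + 0.36·π_2 + 0.32·π_3
Solving with the normalization constraint gives π = (0.3111, 0.3333, 0.3556).
So the stationary probability of state 4 is 0.3556.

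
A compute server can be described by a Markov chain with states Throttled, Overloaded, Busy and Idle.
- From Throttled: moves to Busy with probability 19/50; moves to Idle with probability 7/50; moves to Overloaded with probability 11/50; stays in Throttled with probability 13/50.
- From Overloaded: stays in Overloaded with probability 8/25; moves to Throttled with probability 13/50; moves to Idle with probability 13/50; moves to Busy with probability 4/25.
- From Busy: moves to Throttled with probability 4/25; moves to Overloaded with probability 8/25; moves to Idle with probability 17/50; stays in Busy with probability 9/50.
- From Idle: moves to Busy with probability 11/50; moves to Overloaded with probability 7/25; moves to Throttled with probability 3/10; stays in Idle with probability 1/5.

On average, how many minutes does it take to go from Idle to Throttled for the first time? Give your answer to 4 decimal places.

Let t(s) be the expected number of minutes to first reach Throttled from state s, with t(Throttled) = 0. Conditioning on the first minute:
t(Overloaded) = 1 + 0.32·t(Overloaded) + 0.16·t(Busy) + 0.26·t(Idle)
t(Busy) = 1 + 0.32·t(Overloaded) + 0.18·t(Busy) + 0.34·t(Idle)
t(Idle) = 1 + 0.28·t(Overloaded) + 0.22·t(Busy) + 0.2·t(Idle)
Solving: t(Overloaded) = 3.9613, t(Busy) = 4.3552, t(Idle) = 3.8341.
Expected minutes from Idle to Throttled: 3.8341.

3.8341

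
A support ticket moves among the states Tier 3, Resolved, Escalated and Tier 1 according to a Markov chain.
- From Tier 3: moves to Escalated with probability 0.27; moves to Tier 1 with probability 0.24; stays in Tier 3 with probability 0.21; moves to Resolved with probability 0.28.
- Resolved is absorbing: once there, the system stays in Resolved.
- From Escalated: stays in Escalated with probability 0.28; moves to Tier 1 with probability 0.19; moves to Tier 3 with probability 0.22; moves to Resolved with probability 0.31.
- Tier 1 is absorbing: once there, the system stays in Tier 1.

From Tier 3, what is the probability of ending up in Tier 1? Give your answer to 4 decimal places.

0.4399

Let h(s) be the probability of absorption at Tier 1 starting from transient state s. Then h(Tier 1) = 1 and h(Resolved) = 0. By first-step analysis:
h(Tier 3) = 0.21·h(Tier 3) + 0.28·0 + 0.27·h(Escalated) + 0.24·1
h(Escalated) = 0.22·h(Tier 3) + 0.31·0 + 0.28·h(Escalated) + 0.19·1
Solving: h(Tier 3) = 0.4399, h(Escalated) = 0.3983.
Starting from Tier 3, the probability is 0.4399.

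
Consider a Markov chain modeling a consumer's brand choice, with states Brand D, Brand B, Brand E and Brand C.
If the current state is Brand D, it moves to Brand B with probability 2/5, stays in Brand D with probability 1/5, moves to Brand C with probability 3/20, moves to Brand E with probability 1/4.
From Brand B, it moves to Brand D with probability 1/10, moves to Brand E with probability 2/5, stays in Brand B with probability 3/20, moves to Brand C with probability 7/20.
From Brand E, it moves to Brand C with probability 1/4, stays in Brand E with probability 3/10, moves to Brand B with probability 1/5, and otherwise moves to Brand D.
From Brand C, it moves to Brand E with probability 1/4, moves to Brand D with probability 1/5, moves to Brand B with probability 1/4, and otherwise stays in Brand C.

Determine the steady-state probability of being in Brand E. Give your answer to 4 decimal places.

Let the stationary distribution be π with π = πP and π_1 + π_2 + π_3 + π_4 = 1.
π_1 = 0.2·π_1 + 0.1·π_2 + 0.25·π_3 + 0.2·π_4
π_2 = 0.4·π_1 + 0.15·π_2 + 0.2·π_3 + 0.25·π_4
π_3 = 0.25·π_1 + 0.4·π_2 + 0.3·π_3 + 0.25·π_4
Solving with the normalization constraint gives π = (0.1911, 0.2396, 0.3010, 0.2683).
So the stationary probability of Brand E is 0.3010.

0.3010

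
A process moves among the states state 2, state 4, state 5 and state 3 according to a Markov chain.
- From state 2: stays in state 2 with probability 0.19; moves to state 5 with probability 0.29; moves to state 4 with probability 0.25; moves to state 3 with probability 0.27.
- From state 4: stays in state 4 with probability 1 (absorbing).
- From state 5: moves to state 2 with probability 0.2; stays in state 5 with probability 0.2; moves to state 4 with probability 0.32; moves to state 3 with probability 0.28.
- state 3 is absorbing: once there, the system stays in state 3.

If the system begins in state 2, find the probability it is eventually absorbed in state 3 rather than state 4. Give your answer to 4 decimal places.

0.5037

Let h(s) be the probability of absorption at state 3 starting from transient state s. Then h(state 3) = 1 and h(state 4) = 0. By first-step analysis:
h(state 2) = 0.19·h(state 2) + 0.25·0 + 0.29·h(state 5) + 0.27·1
h(state 5) = 0.2·h(state 2) + 0.32·0 + 0.2·h(state 5) + 0.28·1
Solving: h(state 2) = 0.5037, h(state 5) = 0.4759.
Starting from state 2, the probability is 0.5037.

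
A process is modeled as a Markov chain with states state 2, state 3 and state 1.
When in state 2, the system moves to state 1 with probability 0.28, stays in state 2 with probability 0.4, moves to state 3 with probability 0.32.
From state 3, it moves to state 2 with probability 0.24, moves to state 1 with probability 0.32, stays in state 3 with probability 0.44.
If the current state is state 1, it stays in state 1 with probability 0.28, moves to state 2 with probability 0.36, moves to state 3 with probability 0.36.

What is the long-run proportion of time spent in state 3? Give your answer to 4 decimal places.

0.3770

Let the stationary distribution be π with π = πP and π_1 + π_2 + π_3 = 1.
π_1 = 0.4·π_1 + 0.24·π_2 + 0.36·π_3
π_2 = 0.32·π_1 + 0.44·π_2 + 0.36·π_3
Solving with the normalization constraint gives π = (0.3279, 0.3770, 0.2951).
So the stationary probability of state 3 is 0.3770.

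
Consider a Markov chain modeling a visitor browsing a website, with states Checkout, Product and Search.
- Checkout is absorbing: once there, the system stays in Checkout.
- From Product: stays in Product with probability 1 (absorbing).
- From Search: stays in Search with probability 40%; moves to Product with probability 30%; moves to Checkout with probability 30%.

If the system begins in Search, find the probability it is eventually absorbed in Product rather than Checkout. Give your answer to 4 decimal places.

0.5000

Let h(s) be the probability of absorption at Product starting from transient state s. Then h(Product) = 1 and h(Checkout) = 0. By first-step analysis:
h(Search) = 0.3·0 + 0.3·1 + 0.4·h(Search)
Solving: h(Search) = 0.5000.
Starting from Search, the probability is 0.5000.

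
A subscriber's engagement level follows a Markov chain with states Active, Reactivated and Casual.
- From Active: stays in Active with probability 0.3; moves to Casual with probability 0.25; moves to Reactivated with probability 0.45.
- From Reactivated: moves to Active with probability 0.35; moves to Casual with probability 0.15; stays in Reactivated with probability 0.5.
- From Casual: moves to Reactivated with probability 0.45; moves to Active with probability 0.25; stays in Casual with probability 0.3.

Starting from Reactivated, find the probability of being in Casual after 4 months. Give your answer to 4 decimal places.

Propagate the distribution vector 4 months from Reactivated.
After 0 months: (0.0000, 1.0000, 0.0000)
After 1 month: (0.3500, 0.5000, 0.1500)
After 2 months: (0.3175, 0.4750, 0.2075)
After 3 months: (0.3134, 0.4738, 0.2129)
After 4 months: (0.3130, 0.4737, 0.2133)
P(in Casual after 4 months) = 0.2133

0.2133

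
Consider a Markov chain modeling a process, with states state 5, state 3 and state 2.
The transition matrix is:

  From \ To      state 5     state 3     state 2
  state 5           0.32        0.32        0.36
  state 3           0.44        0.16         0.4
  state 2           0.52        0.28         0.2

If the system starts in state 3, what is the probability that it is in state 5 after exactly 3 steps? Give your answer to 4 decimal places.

0.4139

Propagate the distribution vector 3 steps from state 3.
After 0 steps: (0.0000, 1.0000, 0.0000)
After 1 step: (0.4400, 0.1600, 0.4000)
After 2 steps: (0.4192, 0.2784, 0.3024)
After 3 steps: (0.4139, 0.2634, 0.3228)
P(in state 5 after 3 steps) = 0.4139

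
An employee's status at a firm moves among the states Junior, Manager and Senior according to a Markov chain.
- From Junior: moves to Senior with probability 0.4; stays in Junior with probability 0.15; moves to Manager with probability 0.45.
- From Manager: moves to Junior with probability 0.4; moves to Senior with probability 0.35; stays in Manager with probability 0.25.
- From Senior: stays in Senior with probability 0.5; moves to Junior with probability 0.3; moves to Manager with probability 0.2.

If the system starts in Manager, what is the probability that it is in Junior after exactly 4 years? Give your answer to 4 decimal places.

0.2845

Propagate the distribution vector 4 years from Manager.
After 0 years: (0.0000, 1.0000, 0.0000)
After 1 year: (0.4000, 0.2500, 0.3500)
After 2 years: (0.2650, 0.3125, 0.4225)
After 3 years: (0.2915, 0.2819, 0.4266)
After 4 years: (0.2845, 0.2870, 0.4286)
P(in Junior after 4 years) = 0.2845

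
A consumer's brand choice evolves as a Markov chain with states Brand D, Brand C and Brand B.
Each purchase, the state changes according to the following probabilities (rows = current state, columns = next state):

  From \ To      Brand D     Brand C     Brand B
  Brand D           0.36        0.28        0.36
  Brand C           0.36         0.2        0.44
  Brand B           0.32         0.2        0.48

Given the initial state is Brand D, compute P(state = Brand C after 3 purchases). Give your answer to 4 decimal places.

0.2276

Propagate the distribution vector 3 purchases from Brand D.
After 0 purchases: (1.0000, 0.0000, 0.0000)
After 1 purchase: (0.3600, 0.2800, 0.3600)
After 2 purchases: (0.3456, 0.2288, 0.4256)
After 3 purchases: (0.3430, 0.2276, 0.4294)
P(in Brand C after 3 purchases) = 0.2276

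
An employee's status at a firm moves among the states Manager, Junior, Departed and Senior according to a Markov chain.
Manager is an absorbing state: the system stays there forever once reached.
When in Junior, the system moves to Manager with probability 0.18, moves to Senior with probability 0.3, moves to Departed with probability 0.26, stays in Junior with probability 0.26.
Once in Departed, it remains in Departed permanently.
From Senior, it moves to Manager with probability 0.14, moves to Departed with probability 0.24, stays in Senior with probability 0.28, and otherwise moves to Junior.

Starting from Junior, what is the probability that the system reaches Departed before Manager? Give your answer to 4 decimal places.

Let h(s) be the probability of absorption at Departed starting from transient state s. Then h(Departed) = 1 and h(Manager) = 0. By first-step analysis:
h(Junior) = 0.18·0 + 0.26·h(Junior) + 0.26·1 + 0.3·h(Senior)
h(Senior) = 0.14·0 + 0.34·h(Junior) + 0.24·1 + 0.28·h(Senior)
Solving: h(Junior) = 0.6017, h(Senior) = 0.6175.
Starting from Junior, the probability is 0.6017.

0.6017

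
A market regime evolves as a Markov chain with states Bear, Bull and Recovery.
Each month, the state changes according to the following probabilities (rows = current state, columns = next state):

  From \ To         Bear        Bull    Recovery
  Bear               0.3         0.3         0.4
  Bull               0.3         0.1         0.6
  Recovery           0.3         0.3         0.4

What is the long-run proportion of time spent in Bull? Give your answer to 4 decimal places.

Let the stationary distribution be π with π = πP and π_1 + π_2 + π_3 = 1.
π_1 = 0.3·π_1 + 0.3·π_2 + 0.3·π_3
π_2 = 0.3·π_1 + 0.1·π_2 + 0.3·π_3
Solving with the normalization constraint gives π = (0.3000, 0.2500, 0.4500).
So the stationary probability of Bull is 0.2500.

0.2500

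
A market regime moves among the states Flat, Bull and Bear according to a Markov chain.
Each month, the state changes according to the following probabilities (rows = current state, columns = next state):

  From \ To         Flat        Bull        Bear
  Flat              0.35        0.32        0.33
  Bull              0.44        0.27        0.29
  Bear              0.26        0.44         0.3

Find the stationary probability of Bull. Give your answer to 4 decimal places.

0.3399

Let the stationary distribution be π with π = πP and π_1 + π_2 + π_3 = 1.
π_1 = 0.35·π_1 + 0.44·π_2 + 0.26·π_3
π_2 = 0.32·π_1 + 0.27·π_2 + 0.44·π_3
Solving with the normalization constraint gives π = (0.3529, 0.3399, 0.3072).
So the stationary probability of Bull is 0.3399.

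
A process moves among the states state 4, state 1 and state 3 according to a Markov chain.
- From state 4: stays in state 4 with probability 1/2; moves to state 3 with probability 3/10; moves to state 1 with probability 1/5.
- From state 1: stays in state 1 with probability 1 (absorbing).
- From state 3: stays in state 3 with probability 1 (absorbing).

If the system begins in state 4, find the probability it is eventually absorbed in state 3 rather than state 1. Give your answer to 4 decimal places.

Let h(s) be the probability of absorption at state 3 starting from transient state s. Then h(state 3) = 1 and h(state 1) = 0. By first-step analysis:
h(state 4) = 0.5·h(state 4) + 0.2·0 + 0.3·1
Solving: h(state 4) = 0.6000.
Starting from state 4, the probability is 0.6000.

0.6000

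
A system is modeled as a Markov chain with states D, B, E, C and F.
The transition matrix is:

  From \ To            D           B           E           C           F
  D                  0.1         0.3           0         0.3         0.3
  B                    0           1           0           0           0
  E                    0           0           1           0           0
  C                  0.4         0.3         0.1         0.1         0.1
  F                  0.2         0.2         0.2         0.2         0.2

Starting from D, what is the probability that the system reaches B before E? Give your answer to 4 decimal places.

Let h(s) be the probability of absorption at B starting from transient state s. Then h(B) = 1 and h(E) = 0. By first-step analysis:
h(D) = 0.1·h(D) + 0.3·1 + 0.3·h(C) + 0.3·h(F)
h(C) = 0.4·h(D) + 0.3·1 + 0.1·0 + 0.1·h(C) + 0.1·h(F)
h(F) = 0.2·h(D) + 0.2·1 + 0.2·0 + 0.2·h(C) + 0.2·h(F)
Solving: h(D) = 0.8000, h(C) = 0.7600, h(F) = 0.6400.
Starting from D, the probability is 0.8000.

0.8000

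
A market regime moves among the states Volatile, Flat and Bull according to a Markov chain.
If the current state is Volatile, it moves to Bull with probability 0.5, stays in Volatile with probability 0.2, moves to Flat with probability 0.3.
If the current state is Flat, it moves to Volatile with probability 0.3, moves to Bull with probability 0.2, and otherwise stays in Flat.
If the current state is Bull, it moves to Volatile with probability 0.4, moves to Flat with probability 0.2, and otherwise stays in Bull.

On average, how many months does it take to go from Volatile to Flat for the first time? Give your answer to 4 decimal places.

Let t(s) be the expected number of months to first reach Flat from state s, with t(Flat) = 0. Conditioning on the first month:
t(Volatile) = 1 + 0.2·t(Volatile) + 0.5·t(Bull)
t(Bull) = 1 + 0.4·t(Volatile) + 0.4·t(Bull)
Solving: t(Volatile) = 3.9286, t(Bull) = 4.2857.
Expected months from Volatile to Flat: 3.9286.

3.9286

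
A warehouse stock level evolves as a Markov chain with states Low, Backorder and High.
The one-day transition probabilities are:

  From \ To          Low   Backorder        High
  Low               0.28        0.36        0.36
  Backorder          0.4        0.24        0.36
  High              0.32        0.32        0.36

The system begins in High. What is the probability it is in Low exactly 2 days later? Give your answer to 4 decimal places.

Sum over the intermediate state after 1 day:
P = P(High→Low)·P(Low→Low) + P(High→Backorder)·P(Backorder→Low) + P(High→High)·P(High→Low)
  = 0.32×0.28 + 0.32×0.4 + 0.36×0.32
  = 0.0896 + 0.1280 + 0.1152 = 0.3328

0.3328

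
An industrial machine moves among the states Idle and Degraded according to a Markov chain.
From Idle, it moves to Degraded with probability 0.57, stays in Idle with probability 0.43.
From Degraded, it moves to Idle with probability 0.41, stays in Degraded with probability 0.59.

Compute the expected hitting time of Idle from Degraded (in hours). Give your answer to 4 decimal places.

2.4390

Let t(s) be the expected number of hours to first reach Idle from state s, with t(Idle) = 0. Conditioning on the first hour:
t(Degraded) = 1 + 0.59·t(Degraded)
Solving: t(Degraded) = 2.4390.
Expected hours from Degraded to Idle: 2.4390.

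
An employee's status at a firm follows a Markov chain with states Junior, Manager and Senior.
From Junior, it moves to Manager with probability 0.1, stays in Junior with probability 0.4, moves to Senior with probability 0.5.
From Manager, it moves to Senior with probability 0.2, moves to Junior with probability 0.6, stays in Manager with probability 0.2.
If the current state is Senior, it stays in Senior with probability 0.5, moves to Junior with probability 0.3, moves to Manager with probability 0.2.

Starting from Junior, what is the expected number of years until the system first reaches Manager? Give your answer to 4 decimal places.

6.6667

Let t(s) be the expected number of years to first reach Manager from state s, with t(Manager) = 0. Conditioning on the first year:
t(Junior) = 1 + 0.4·t(Junior) + 0.5·t(Senior)
t(Senior) = 1 + 0.3·t(Junior) + 0.5·t(Senior)
Solving: t(Junior) = 6.6667, t(Senior) = 6.0000.
Expected years from Junior to Manager: 6.6667.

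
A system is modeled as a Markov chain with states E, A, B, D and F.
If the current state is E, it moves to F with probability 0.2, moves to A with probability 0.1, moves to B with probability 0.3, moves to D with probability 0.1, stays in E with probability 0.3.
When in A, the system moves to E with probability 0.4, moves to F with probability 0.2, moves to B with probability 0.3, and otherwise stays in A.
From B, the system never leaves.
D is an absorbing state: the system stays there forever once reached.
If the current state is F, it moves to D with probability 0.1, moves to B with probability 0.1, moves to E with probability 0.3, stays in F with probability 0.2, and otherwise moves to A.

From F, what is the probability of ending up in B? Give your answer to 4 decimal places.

0.7168

Let h(s) be the probability of absorption at B starting from transient state s. Then h(B) = 1 and h(D) = 0. By first-step analysis:
h(E) = 0.3·h(E) + 0.1·h(A) + 0.3·1 + 0.1·0 + 0.2·h(F)
h(A) = 0.4·h(E) + 0.1·h(A) + 0.3·1 + 0.2·h(F)
h(F) = 0.3·h(E) + 0.3·h(A) + 0.1·1 + 0.1·0 + 0.2·h(F)
Solving: h(E) = 0.7514, h(A) = 0.8266, h(F) = 0.7168.
Starting from F, the probability is 0.7168.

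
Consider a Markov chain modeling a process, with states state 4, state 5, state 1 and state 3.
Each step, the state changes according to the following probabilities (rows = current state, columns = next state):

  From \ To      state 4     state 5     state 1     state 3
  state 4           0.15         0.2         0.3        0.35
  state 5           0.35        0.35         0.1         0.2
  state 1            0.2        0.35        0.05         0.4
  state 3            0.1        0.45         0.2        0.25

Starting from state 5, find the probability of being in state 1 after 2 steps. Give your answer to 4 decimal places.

Propagate the distribution vector 2 steps from state 5.
After 0 steps: (0.0000, 1.0000, 0.0000, 0.0000)
After 1 step: (0.3500, 0.3500, 0.1000, 0.2000)
After 2 steps: (0.2150, 0.3175, 0.1850, 0.2825)
P(in state 1 after 2 steps) = 0.1850

0.1850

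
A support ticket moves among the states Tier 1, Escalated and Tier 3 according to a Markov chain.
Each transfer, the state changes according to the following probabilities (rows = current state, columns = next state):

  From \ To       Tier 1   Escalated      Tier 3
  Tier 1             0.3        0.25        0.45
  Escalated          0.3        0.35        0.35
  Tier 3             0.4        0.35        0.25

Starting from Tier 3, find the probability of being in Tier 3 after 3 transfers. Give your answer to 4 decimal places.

Propagate the distribution vector 3 transfers from Tier 3.
After 0 transfers: (0.0000, 0.0000, 1.0000)
After 1 transfer: (0.4000, 0.3500, 0.2500)
After 2 transfers: (0.3250, 0.3100, 0.3650)
After 3 transfers: (0.3365, 0.3175, 0.3460)
P(in Tier 3 after 3 transfers) = 0.3460

0.3460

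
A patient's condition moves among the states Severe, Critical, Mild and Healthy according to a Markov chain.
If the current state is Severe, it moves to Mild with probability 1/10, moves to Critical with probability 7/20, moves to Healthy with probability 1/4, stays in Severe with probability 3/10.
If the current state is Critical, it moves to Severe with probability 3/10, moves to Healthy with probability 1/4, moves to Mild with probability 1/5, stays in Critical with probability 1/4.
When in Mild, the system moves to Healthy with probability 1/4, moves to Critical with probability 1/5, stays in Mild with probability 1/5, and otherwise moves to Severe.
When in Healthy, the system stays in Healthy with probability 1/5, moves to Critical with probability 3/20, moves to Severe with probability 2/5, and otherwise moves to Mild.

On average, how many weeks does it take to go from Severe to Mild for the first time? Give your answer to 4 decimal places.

Let t(s) be the expected number of weeks to first reach Mild from state s, with t(Mild) = 0. Conditioning on the first week:
t(Severe) = 1 + 0.3·t(Severe) + 0.35·t(Critical) + 0.25·t(Healthy)
t(Critical) = 1 + 0.3·t(Severe) + 0.25·t(Critical) + 0.25·t(Healthy)
t(Healthy) = 1 + 0.4·t(Severe) + 0.15·t(Critical) + 0.2·t(Healthy)
Solving: t(Severe) = 6.1273, t(Critical) = 5.5703, t(Healthy) = 5.3581.
Expected weeks from Severe to Mild: 6.1273.

6.1273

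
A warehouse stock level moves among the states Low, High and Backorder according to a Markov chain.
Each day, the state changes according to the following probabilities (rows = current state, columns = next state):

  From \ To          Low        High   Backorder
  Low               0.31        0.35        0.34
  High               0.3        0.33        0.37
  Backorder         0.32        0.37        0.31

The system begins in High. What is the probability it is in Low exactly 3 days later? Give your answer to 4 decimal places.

Propagate the distribution vector 3 days from High.
After 0 days: (0.0000, 1.0000, 0.0000)
After 1 day: (0.3000, 0.3300, 0.3700)
After 2 days: (0.3104, 0.3508, 0.3388)
After 3 days: (0.3099, 0.3498, 0.3404)
P(in Low after 3 days) = 0.3099

0.3099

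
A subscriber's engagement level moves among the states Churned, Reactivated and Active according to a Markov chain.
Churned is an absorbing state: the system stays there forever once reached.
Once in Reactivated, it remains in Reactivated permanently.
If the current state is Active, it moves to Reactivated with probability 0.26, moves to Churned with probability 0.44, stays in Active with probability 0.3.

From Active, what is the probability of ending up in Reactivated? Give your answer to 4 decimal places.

0.3714

Let h(s) be the probability of absorption at Reactivated starting from transient state s. Then h(Reactivated) = 1 and h(Churned) = 0. By first-step analysis:
h(Active) = 0.44·0 + 0.26·1 + 0.3·h(Active)
Solving: h(Active) = 0.3714.
Starting from Active, the probability is 0.3714.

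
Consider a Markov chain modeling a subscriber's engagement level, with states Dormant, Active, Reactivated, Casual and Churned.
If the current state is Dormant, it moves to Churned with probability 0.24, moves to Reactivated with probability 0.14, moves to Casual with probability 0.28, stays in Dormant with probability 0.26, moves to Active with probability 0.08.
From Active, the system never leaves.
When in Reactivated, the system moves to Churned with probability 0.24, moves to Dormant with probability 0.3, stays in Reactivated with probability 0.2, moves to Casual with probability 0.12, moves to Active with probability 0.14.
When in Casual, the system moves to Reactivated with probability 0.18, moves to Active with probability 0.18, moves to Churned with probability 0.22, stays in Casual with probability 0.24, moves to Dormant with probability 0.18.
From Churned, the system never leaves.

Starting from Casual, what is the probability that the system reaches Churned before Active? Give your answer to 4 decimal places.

0.6012

Let h(s) be the probability of absorption at Churned starting from transient state s. Then h(Churned) = 1 and h(Active) = 0. By first-step analysis:
h(Dormant) = 0.26·h(Dormant) + 0.08·0 + 0.14·h(Reactivated) + 0.28·h(Casual) + 0.24·1
h(Reactivated) = 0.3·h(Dormant) + 0.14·0 + 0.2·h(Reactivated) + 0.12·h(Casual) + 0.24·1
h(Casual) = 0.18·h(Dormant) + 0.18·0 + 0.18·h(Reactivated) + 0.24·h(Casual) + 0.22·1
Solving: h(Dormant) = 0.6734, h(Reactivated) = 0.6427, h(Casual) = 0.6012.
Starting from Casual, the probability is 0.6012.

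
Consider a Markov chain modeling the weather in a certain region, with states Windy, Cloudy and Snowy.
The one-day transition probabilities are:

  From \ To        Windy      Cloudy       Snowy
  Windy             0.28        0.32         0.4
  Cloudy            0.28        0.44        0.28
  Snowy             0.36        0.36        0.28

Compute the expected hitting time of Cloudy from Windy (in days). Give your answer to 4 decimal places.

Let t(s) be the expected number of days to first reach Cloudy from state s, with t(Cloudy) = 0. Conditioning on the first day:
t(Windy) = 1 + 0.28·t(Windy) + 0.4·t(Snowy)
t(Snowy) = 1 + 0.36·t(Windy) + 0.28·t(Snowy)
Solving: t(Windy) = 2.9915, t(Snowy) = 2.8846.
Expected days from Windy to Cloudy: 2.9915.

2.9915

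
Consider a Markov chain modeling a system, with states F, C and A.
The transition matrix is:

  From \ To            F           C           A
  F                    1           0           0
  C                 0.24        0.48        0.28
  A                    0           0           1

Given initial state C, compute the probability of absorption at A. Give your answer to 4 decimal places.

0.5385

Let h(s) be the probability of absorption at A starting from transient state s. Then h(A) = 1 and h(F) = 0. By first-step analysis:
h(C) = 0.24·0 + 0.48·h(C) + 0.28·1
Solving: h(C) = 0.5385.
Starting from C, the probability is 0.5385.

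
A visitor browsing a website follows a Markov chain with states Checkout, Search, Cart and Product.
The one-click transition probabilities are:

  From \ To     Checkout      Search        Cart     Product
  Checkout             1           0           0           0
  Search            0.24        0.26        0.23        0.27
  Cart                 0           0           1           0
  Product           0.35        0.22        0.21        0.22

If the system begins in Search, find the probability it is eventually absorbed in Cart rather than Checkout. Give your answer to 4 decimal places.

Let h(s) be the probability of absorption at Cart starting from transient state s. Then h(Cart) = 1 and h(Checkout) = 0. By first-step analysis:
h(Search) = 0.24·0 + 0.26·h(Search) + 0.23·1 + 0.27·h(Product)
h(Product) = 0.35·0 + 0.22·h(Search) + 0.21·1 + 0.22·h(Product)
Solving: h(Search) = 0.4560, h(Product) = 0.3978.
Starting from Search, the probability is 0.4560.

0.4560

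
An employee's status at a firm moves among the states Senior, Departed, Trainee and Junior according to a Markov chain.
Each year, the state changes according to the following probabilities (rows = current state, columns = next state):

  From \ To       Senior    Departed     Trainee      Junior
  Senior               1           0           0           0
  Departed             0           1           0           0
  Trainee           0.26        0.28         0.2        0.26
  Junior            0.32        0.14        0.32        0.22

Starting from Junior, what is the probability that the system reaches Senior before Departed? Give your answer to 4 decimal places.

Let h(s) be the probability of absorption at Senior starting from transient state s. Then h(Senior) = 1 and h(Departed) = 0. By first-step analysis:
h(Trainee) = 0.26·1 + 0.28·0 + 0.2·h(Trainee) + 0.26·h(Junior)
h(Junior) = 0.32·1 + 0.14·0 + 0.32·h(Trainee) + 0.22·h(Junior)
Solving: h(Trainee) = 0.5288, h(Junior) = 0.6272.
Starting from Junior, the probability is 0.6272.

0.6272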